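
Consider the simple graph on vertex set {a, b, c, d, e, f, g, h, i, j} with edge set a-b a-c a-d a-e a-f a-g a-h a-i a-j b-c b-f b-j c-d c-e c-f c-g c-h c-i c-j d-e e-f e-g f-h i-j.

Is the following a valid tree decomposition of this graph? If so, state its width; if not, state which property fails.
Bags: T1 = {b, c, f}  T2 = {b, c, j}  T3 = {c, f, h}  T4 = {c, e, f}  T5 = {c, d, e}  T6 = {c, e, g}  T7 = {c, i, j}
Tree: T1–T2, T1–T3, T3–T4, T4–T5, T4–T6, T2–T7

No — vertex a appears in no bag.

A tree decomposition must satisfy three properties: every vertex lies in some bag; for every edge, both endpoints lie together in some bag; and for every vertex, the bags containing it form a connected subtree. Here vertex a appears in no bag, so the decomposition is invalid.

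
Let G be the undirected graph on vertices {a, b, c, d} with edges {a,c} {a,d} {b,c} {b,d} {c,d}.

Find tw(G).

A width-2 tree decomposition is:
Bags: B1 = {a, c, d}  B2 = {b, c, d}
Tree: B1–B2
Each bag holds 3 vertices, so the decomposition has width 2, which upper-bounds the treewidth. On the other hand G contains the 3-clique {a, c, d}. A clique must lie in a single bag of any decomposition, so no decomposition can have width below 2. Therefore the treewidth is 2.

2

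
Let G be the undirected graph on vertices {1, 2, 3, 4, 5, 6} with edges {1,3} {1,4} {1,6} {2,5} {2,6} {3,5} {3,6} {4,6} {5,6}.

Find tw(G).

A width-2 tree decomposition is:
Bags: B1 = {3, 5, 6}  B2 = {1, 3, 6}  B3 = {1, 4, 6}  B4 = {2, 5, 6}
Tree: B1–B2, B2–B3, B1–B4
Each bag holds 3 vertices, so the decomposition has width 2, which upper-bounds the treewidth. On the other hand G contains the 3-clique {1, 3, 6}. A clique must lie in a single bag of any decomposition, so no decomposition can have width below 2. The upper and lower bounds meet at 2, so that is the treewidth.

2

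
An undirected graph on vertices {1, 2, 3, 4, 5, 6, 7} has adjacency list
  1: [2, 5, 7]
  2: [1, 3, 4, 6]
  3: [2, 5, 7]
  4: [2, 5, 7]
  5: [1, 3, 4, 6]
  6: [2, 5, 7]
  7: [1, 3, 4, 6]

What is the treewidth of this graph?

A width-3 tree decomposition is:
Bags: B1 = {2, 4, 5, 7}  B2 = {1, 2, 5, 7}  B3 = {2, 5, 6, 7}  B4 = {2, 3, 5, 7}
Tree: B1–B2, B2–B3, B3–B4
The largest bag has 4 vertices, giving width 3; this decomposition certifies tw(G) ≤ 3. For the lower bound: the 4 vertex sets {4,7}, {1,5}, {2}, {6} are disjoint, each induces a connected subgraph, and every pair is joined by at least one edge of G. Contracting each set to a single vertex therefore yields K_{4} as a minor, and since treewidth is minor-monotone, tw(G) ≥ tw(K_{4}) = 3. Hence tw(G) = 3 exactly.

3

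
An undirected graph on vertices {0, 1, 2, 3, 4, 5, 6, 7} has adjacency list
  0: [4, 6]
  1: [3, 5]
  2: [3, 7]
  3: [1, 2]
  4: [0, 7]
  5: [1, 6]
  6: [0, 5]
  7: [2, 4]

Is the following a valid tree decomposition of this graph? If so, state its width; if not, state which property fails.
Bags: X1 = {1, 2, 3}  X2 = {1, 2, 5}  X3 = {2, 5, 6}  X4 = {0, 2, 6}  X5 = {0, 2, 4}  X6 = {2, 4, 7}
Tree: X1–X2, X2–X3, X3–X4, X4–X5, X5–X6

Vertex coverage: the bags together contain {0, 1, 2, 3, 4, 5, 6, 7}, the full vertex set. Edge coverage: each edge of G has both endpoints in at least one bag. Running intersection: for every vertex, the bags containing it form a connected subtree. All three properties hold, so this is a valid tree decomposition of width max|bag| − 1 = 2, and hence tw(G) ≤ 2.

Yes; width 2.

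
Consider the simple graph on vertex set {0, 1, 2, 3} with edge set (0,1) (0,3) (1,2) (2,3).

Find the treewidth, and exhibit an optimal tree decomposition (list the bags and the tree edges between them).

Every bag has size at most 3, so the width is 3 − 1 = 2 and tw(G) ≤ 2. Since 2–3–0–1–2 is a cycle in G, G is not acyclic. Forests are exactly the graphs of treewidth ≤ 1, so tw(G) ≥ 2. Hence tw(G) = 2 exactly.

Treewidth 2.
One such decomposition:
Bags: B1 = {0, 2, 3}  B2 = {0, 1, 2}
Tree: B1–B2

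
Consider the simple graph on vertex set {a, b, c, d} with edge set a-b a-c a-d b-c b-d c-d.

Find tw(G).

A width-3 tree decomposition is:
Bags: B1 = {a, b, c, d}
Tree: (single bag)
A single bag containing all 4 vertices is trivially a valid decomposition of width 3. Conversely, {a, b, c, d} is a clique of size 4, and the vertices of any clique must share a bag in every tree decomposition; so some bag has ≥ 4 vertices and tw(G) ≥ 3. Therefore the treewidth is 3.

3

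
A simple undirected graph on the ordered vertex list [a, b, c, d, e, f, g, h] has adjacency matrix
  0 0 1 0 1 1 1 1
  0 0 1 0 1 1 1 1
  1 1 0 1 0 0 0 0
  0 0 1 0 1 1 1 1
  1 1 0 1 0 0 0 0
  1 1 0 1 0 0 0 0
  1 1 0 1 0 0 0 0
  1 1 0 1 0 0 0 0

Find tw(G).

3

A width-3 tree decomposition is:
Bags: B1 = {a, b, d, f}  B2 = {a, b, c, d}  B3 = {a, b, d, e}  B4 = {a, b, d, g}  B5 = {a, b, d, h}
Tree: B1–B2, B2–B3, B3–B4, B4–B5
The largest bag has 4 vertices, giving width 3; this decomposition certifies tw(G) ≤ 3. For the lower bound: the 4 vertex sets {b,f}, {c,d}, {a}, {e} are disjoint, each induces a connected subgraph, and every pair is joined by at least one edge of G. Contracting each set to a single vertex therefore yields K_{4} as a minor, and since treewidth is minor-monotone, tw(G) ≥ tw(K_{4}) = 3. Hence tw(G) = 3 exactly.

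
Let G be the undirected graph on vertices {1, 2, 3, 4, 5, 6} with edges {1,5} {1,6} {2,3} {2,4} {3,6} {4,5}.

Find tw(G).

2

A width-2 tree decomposition is:
Bags: B1 = {1, 5, 6}  B2 = {4, 5, 6}  B3 = {2, 4, 6}  B4 = {2, 3, 6}
Tree: B1–B2, B2–B3, B3–B4
Each bag holds 3 vertices, so the decomposition has width 2, which upper-bounds the treewidth. The edges 6–1–5–4–2–3–6 form a cycle, so G is not a tree and its treewidth is at least 2. Therefore the treewidth is 2.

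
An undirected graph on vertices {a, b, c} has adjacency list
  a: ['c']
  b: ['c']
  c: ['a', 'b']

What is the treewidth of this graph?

1

A width-1 tree decomposition is:
Bags: B1 = {b, c}  B2 = {a, c}
Tree: B1–B2
Each bag holds 2 vertices, so the decomposition has width 1, which upper-bounds the treewidth. G has an edge, so its treewidth is at least 1. Therefore the treewidth is 1.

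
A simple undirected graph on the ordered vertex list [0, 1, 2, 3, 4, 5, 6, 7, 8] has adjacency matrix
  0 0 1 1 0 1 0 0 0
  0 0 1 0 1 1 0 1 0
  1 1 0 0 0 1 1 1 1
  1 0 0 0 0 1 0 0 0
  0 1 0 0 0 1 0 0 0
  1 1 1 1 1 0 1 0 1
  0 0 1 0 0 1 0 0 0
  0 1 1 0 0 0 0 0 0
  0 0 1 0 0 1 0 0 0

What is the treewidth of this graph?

2

A width-2 tree decomposition is:
Bags: B1 = {0, 2, 5}  B2 = {2, 5, 8}  B3 = {1, 2, 5}  B4 = {1, 2, 7}  B5 = {2, 5, 6}  B6 = {1, 4, 5}  B7 = {0, 3, 5}
Tree: B1–B2, B1–B3, B3–B4, B3–B5, B3–B6, B1–B7
Each bag holds 3 vertices, so the decomposition has width 2, which upper-bounds the treewidth. On the other hand G contains the 3-clique {0, 2, 5}. A clique must lie in a single bag of any decomposition, so no decomposition can have width below 2. Hence tw(G) = 2 exactly.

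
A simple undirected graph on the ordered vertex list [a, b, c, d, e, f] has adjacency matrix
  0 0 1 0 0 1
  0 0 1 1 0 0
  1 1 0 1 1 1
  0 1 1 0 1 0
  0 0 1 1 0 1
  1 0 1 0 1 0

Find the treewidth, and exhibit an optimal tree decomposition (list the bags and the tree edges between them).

Each bag holds 3 vertices, so the decomposition has width 2, which upper-bounds the treewidth. Conversely, {c, d, e} is a clique of size 3, and the vertices of any clique must share a bag in every tree decomposition; so some bag has ≥ 3 vertices and tw(G) ≥ 2. The upper and lower bounds meet at 2, so that is the treewidth.

Treewidth 2.
One such decomposition:
Bags: B1 = {c, d, e}  B2 = {b, c, d}  B3 = {c, e, f}  B4 = {a, c, f}
Tree: B1–B2, B1–B3, B3–B4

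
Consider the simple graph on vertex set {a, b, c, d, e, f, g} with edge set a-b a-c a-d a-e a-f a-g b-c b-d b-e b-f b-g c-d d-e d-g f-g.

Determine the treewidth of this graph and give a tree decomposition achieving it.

Treewidth 3.
One optimal decomposition is:
Bags: B1 = {a, b, d, g}  B2 = {a, b, c, d}  B3 = {a, b, d, e}  B4 = {a, b, f, g}
Tree: B1–B2, B2–B3, B1–B4

The largest bag has 4 vertices, giving width 3; this decomposition certifies tw(G) ≤ 3. Conversely, {a, b, d, g} is a clique of size 4, and the vertices of any clique must share a bag in every tree decomposition; so some bag has ≥ 4 vertices and tw(G) ≥ 3. Hence tw(G) = 3 exactly.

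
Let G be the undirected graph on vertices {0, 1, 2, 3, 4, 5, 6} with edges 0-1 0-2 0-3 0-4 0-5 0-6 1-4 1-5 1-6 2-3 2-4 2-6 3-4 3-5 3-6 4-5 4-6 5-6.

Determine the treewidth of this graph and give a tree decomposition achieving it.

Treewidth 4.
Bags: B1 = {0, 1, 4, 5, 6}  B2 = {0, 3, 4, 5, 6}  B3 = {0, 2, 3, 4, 6}
Tree: B1–B2, B2–B3

Each bag holds 5 vertices, so the decomposition has width 4, which upper-bounds the treewidth. Conversely, {0, 1, 4, 5, 6} is a clique of size 5, and the vertices of any clique must share a bag in every tree decomposition; so some bag has ≥ 5 vertices and tw(G) ≥ 4. Combining the bounds, tw(G) = 4.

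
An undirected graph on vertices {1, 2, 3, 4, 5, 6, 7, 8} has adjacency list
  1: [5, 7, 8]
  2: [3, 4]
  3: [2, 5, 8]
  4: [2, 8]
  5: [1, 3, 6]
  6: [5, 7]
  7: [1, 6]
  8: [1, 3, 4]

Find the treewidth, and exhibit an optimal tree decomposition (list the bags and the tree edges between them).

Treewidth 2.
Bags: B1 = {5, 6, 7}  B2 = {1, 5, 7}  B3 = {1, 3, 5}  B4 = {1, 3, 8}  B5 = {2, 3, 8}  B6 = {2, 4, 8}
Tree: B1–B2, B2–B3, B3–B4, B4–B5, B5–B6

The largest bag has 3 vertices, giving width 2; this decomposition certifies tw(G) ≤ 2. Since 6–7–1–5–6 is a cycle in G, G is not acyclic. Forests are exactly the graphs of treewidth ≤ 1, so tw(G) ≥ 2. Combining the bounds, tw(G) = 2.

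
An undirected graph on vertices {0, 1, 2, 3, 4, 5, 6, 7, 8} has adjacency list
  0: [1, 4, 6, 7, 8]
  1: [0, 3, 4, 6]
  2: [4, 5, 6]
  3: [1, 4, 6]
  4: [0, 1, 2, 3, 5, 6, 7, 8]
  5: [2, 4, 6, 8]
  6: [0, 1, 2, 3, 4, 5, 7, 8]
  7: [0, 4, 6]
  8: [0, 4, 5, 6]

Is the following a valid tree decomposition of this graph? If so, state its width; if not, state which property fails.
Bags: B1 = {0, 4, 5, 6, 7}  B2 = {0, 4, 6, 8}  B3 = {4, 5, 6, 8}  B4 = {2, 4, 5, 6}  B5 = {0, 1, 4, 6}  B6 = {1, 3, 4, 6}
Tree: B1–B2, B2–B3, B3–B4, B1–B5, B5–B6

A tree decomposition must satisfy three properties: every vertex lies in some bag; for every edge, both endpoints lie together in some bag; and for every vertex, the bags containing it form a connected subtree. Here bags containing vertex 5 are not connected in the tree, so the decomposition is invalid.

No — bags containing vertex 5 are not connected in the tree.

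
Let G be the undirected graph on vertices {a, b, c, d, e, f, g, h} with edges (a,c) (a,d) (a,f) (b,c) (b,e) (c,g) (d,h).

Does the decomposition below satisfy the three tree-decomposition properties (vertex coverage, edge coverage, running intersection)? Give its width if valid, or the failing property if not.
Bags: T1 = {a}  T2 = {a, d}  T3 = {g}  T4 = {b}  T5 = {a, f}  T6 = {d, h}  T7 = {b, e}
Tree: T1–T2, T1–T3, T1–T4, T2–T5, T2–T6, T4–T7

A tree decomposition must satisfy three properties: every vertex lies in some bag; for every edge, both endpoints lie together in some bag; and for every vertex, the bags containing it form a connected subtree. Here vertex c appears in no bag, so the decomposition is invalid.

No — vertex c appears in no bag.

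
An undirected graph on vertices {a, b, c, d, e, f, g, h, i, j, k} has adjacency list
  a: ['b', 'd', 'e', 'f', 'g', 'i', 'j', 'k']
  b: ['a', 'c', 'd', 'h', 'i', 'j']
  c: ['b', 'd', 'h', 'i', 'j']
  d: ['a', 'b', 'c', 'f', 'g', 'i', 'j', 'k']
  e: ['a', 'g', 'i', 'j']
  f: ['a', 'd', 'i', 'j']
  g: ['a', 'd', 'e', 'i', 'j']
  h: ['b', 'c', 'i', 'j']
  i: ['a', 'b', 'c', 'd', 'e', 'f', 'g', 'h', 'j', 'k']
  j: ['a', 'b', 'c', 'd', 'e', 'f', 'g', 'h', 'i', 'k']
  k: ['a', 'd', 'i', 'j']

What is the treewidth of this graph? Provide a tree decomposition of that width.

Each bag holds 5 vertices, so the decomposition has width 4, which upper-bounds the treewidth. Conversely, {b, c, d, i, j} is a clique of size 5, and the vertices of any clique must share a bag in every tree decomposition; so some bag has ≥ 5 vertices and tw(G) ≥ 4. Therefore the treewidth is 4.

Treewidth 4.
One optimal decomposition is:
Bags: B1 = {b, c, d, i, j}  B2 = {a, b, d, i, j}  B3 = {a, d, g, i, j}  B4 = {a, d, i, j, k}  B5 = {a, d, f, i, j}  B6 = {b, c, h, i, j}  B7 = {a, e, g, i, j}
Tree: B1–B2, B2–B3, B2–B4, B4–B5, B1–B6, B3–B7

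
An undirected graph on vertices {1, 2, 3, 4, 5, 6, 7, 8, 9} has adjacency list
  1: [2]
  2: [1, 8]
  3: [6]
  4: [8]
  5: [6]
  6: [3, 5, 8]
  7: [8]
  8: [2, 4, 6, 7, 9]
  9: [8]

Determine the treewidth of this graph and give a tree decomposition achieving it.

The largest bag has 2 vertices, giving width 1; this decomposition certifies tw(G) ≤ 1. Any graph with an edge has treewidth ≥ 1, and G has the edge 2–8. Combining the bounds, tw(G) = 1.

Treewidth 1.
One such decomposition:
Bags: B1 = {2, 8}  B2 = {6, 8}  B3 = {4, 8}  B4 = {7, 8}  B5 = {5, 6}  B6 = {1, 2}  B7 = {8, 9}  B8 = {3, 6}
Tree: B1–B2, B1–B3, B1–B4, B2–B5, B1–B6, B2–B7, B2–B8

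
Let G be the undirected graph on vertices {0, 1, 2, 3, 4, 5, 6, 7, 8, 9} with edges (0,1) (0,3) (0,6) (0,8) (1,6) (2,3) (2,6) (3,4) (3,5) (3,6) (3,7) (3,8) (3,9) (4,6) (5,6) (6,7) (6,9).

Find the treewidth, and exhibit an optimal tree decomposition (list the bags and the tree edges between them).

Treewidth 2.
One optimal decomposition is:
Bags: B1 = {3, 6, 9}  B2 = {0, 3, 6}  B3 = {2, 3, 6}  B4 = {0, 1, 6}  B5 = {0, 3, 8}  B6 = {3, 6, 7}  B7 = {3, 5, 6}  B8 = {3, 4, 6}
Tree: B1–B2, B2–B3, B2–B4, B2–B5, B3–B6, B1–B7, B2–B8

Each bag holds 3 vertices, so the decomposition has width 2, which upper-bounds the treewidth. Conversely, {0, 1, 6} is a clique of size 3, and the vertices of any clique must share a bag in every tree decomposition; so some bag has ≥ 3 vertices and tw(G) ≥ 2. Therefore the treewidth is 2.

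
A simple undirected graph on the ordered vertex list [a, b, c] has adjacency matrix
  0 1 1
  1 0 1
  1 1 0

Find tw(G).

A width-2 tree decomposition is:
Bags: B1 = {a, b, c}
Tree: (single bag)
With just one bag of size 3, the width is 3 − 1 = 2, so tw(G) ≤ 2. On the other hand G contains the 3-clique {a, b, c}. A clique must lie in a single bag of any decomposition, so no decomposition can have width below 2. Therefore the treewidth is 2.

2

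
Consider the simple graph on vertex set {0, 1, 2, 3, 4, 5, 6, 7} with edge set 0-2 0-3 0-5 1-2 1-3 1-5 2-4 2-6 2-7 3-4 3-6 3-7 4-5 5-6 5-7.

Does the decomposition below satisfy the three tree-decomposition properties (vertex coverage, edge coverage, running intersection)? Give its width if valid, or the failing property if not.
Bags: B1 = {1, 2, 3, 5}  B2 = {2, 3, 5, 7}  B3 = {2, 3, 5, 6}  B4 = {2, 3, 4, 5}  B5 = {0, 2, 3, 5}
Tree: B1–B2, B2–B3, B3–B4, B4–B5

Vertex coverage: the bags together contain {0, 1, 2, 3, 4, 5, 6, 7}, the full vertex set. Edge coverage: each edge of G has both endpoints in at least one bag. Running intersection: for every vertex, the bags containing it form a connected subtree. All three properties hold, so this is a valid tree decomposition of width max|bag| − 1 = 3, and hence tw(G) ≤ 3.

Yes; width 3.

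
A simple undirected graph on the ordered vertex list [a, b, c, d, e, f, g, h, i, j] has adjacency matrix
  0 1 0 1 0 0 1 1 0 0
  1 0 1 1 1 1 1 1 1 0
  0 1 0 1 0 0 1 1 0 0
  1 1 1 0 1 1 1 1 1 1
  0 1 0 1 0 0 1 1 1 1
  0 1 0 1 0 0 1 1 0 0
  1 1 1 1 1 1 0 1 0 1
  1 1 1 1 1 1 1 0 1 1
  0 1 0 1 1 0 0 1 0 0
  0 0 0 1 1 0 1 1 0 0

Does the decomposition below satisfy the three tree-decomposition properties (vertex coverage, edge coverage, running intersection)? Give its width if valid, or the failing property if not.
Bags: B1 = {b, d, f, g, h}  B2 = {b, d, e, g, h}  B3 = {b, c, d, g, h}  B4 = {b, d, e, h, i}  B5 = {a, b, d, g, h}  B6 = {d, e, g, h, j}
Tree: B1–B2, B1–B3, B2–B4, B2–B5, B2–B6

Vertex coverage: the bags together contain {a, b, c, d, e, f, g, h, i, j}, the full vertex set. Edge coverage: each edge of G has both endpoints in at least one bag. Running intersection: for every vertex, the bags containing it form a connected subtree. All three properties hold, so this is a valid tree decomposition of width max|bag| − 1 = 4, and hence tw(G) ≤ 4.

Yes; width 4.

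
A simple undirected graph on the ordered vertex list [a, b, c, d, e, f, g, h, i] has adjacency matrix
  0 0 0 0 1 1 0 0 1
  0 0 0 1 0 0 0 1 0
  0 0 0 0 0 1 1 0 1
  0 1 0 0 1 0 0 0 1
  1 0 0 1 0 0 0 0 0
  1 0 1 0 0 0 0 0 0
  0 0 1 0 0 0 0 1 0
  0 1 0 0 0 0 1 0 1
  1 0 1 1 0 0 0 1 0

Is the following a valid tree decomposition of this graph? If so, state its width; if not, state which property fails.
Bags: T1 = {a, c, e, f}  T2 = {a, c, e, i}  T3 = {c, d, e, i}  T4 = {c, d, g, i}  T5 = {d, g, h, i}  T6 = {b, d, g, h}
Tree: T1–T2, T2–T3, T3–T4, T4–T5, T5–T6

Vertex coverage: the bags together contain {a, b, c, d, e, f, g, h, i}, the full vertex set. Edge coverage: each edge of G has both endpoints in at least one bag. Running intersection: for every vertex, the bags containing it form a connected subtree. All three properties hold, so this is a valid tree decomposition of width max|bag| − 1 = 3, and hence tw(G) ≤ 3.

Yes; width 3.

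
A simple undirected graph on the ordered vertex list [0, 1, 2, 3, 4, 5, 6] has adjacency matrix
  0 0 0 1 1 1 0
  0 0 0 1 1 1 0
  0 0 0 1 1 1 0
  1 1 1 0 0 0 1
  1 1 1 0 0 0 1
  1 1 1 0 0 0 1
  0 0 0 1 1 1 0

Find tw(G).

A width-3 tree decomposition is:
Bags: B1 = {1, 3, 4, 5}  B2 = {2, 3, 4, 5}  B3 = {3, 4, 5, 6}  B4 = {0, 3, 4, 5}
Tree: B1–B2, B2–B3, B3–B4
Each bag holds 4 vertices, so the decomposition has width 3, which upper-bounds the treewidth. For the lower bound: the 4 vertex sets {1,4}, {2,5}, {3}, {6} are disjoint, each induces a connected subgraph, and every pair is joined by at least one edge of G. Contracting each set to a single vertex therefore yields K_{4} as a minor, and since treewidth is minor-monotone, tw(G) ≥ tw(K_{4}) = 3. Therefore the treewidth is 3.

3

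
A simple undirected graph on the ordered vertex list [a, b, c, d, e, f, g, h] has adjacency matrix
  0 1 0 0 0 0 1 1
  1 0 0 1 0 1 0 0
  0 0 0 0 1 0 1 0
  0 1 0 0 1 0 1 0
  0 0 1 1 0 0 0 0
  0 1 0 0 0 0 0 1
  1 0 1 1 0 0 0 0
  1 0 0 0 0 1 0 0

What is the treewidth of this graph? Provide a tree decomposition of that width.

Each bag holds 3 vertices, so the decomposition has width 2, which upper-bounds the treewidth. Since c–e–d–g–c is a cycle in G, G is not acyclic. Forests are exactly the graphs of treewidth ≤ 1, so tw(G) ≥ 2. Therefore the treewidth is 2.

Treewidth 2.
One optimal decomposition is:
Bags: B1 = {c, e, g}  B2 = {d, e, g}  B3 = {a, d, g}  B4 = {a, b, d}  B5 = {a, b, h}  B6 = {b, f, h}
Tree: B1–B2, B2–B3, B3–B4, B4–B5, B5–B6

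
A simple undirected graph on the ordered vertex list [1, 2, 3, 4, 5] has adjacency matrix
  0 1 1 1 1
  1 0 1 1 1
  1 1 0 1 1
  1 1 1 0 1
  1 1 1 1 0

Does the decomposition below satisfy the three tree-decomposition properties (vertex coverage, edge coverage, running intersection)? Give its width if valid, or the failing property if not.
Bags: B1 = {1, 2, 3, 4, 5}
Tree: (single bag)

Vertex coverage: the bags together contain {1, 2, 3, 4, 5}, the full vertex set. Edge coverage: each edge of G has both endpoints in at least one bag. Running intersection: for every vertex, the bags containing it form a connected subtree. All three properties hold, so this is a valid tree decomposition of width max|bag| − 1 = 4, and hence tw(G) ≤ 4.

Yes; width 4.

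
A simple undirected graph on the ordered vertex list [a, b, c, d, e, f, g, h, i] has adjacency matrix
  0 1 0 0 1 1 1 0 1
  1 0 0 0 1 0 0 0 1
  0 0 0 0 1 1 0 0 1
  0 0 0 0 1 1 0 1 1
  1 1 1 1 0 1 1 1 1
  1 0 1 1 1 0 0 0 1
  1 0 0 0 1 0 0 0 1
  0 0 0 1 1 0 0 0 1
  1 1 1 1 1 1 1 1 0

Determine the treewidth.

A width-3 tree decomposition is:
Bags: B1 = {a, e, f, i}  B2 = {d, e, f, i}  B3 = {c, e, f, i}  B4 = {a, b, e, i}  B5 = {a, e, g, i}  B6 = {d, e, h, i}
Tree: B1–B2, B2–B3, B1–B4, B1–B5, B2–B6
Every bag has size at most 4, so the width is 4 − 1 = 3 and tw(G) ≤ 3. Conversely, {a, e, g, i} is a clique of size 4, and the vertices of any clique must share a bag in every tree decomposition; so some bag has ≥ 4 vertices and tw(G) ≥ 3. Combining the bounds, tw(G) = 3.

3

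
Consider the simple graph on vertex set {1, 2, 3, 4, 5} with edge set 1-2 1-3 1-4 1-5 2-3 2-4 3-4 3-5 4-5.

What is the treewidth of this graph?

3

A width-3 tree decomposition is:
Bags: B1 = {1, 2, 3, 4}  B2 = {1, 3, 4, 5}
Tree: B1–B2
Each bag holds 4 vertices, so the decomposition has width 3, which upper-bounds the treewidth. Conversely, {1, 2, 3, 4} is a clique of size 4, and the vertices of any clique must share a bag in every tree decomposition; so some bag has ≥ 4 vertices and tw(G) ≥ 3. The upper and lower bounds meet at 3, so that is the treewidth.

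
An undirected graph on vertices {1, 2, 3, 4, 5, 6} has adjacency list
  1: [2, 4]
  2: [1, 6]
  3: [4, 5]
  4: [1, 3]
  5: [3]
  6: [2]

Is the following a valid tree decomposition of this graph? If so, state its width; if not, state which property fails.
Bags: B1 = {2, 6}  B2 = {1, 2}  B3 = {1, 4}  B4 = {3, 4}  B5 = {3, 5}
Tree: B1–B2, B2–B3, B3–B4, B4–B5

Vertex coverage: the bags together contain {1, 2, 3, 4, 5, 6}, the full vertex set. Edge coverage: each edge of G has both endpoints in at least one bag. Running intersection: for every vertex, the bags containing it form a connected subtree. All three properties hold, so this is a valid tree decomposition of width max|bag| − 1 = 1, and hence tw(G) ≤ 1.

Yes; width 1.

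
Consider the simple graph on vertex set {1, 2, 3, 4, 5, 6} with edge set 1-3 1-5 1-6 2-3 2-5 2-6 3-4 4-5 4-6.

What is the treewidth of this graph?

3

A width-3 tree decomposition is:
Bags: B1 = {1, 3, 5, 6}  B2 = {3, 4, 5, 6}  B3 = {2, 3, 5, 6}
Tree: B1–B2, B2–B3
Each bag holds 4 vertices, so the decomposition has width 3, which upper-bounds the treewidth. For the lower bound: the 4 vertex sets {1,3}, {4,6}, {5}, {2} are disjoint, each induces a connected subgraph, and every pair is joined by at least one edge of G. Contracting each set to a single vertex therefore yields K_{4} as a minor, and since treewidth is minor-monotone, tw(G) ≥ tw(K_{4}) = 3. Therefore the treewidth is 3.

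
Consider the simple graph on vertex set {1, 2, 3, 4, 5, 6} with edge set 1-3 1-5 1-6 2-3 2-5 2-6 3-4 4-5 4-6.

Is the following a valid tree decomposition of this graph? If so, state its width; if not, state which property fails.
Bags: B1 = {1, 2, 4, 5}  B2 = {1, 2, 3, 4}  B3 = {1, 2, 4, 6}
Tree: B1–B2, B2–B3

Checking the three conditions: (i) the bags cover all of {1, 2, 3, 4, 5, 6}; (ii) for each edge, some bag contains both endpoints; (iii) the bags containing any fixed vertex form a subtree. All hold, so the decomposition is valid with width 4 − 1 = 3.

Yes; width 3.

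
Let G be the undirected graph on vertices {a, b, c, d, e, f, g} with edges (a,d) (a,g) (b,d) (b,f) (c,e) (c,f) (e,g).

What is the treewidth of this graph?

2

A width-2 tree decomposition is:
Bags: B1 = {b, d, f}  B2 = {c, d, f}  B3 = {c, d, e}  B4 = {d, e, g}  B5 = {a, d, g}
Tree: B1–B2, B2–B3, B3–B4, B4–B5
Each bag holds 3 vertices, so the decomposition has width 2, which upper-bounds the treewidth. Since d–b–f–c–e–g–a–d is a cycle in G, G is not acyclic. Forests are exactly the graphs of treewidth ≤ 1, so tw(G) ≥ 2. Therefore the treewidth is 2.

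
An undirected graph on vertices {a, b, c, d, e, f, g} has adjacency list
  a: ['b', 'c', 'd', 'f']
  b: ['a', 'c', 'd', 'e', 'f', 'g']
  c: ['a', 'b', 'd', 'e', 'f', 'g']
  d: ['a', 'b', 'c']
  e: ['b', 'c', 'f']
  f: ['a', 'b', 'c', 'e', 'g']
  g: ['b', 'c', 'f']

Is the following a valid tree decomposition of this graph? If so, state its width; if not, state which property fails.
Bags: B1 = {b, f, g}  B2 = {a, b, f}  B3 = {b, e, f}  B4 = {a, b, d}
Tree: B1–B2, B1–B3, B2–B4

A tree decomposition must satisfy three properties: every vertex lies in some bag; for every edge, both endpoints lie together in some bag; and for every vertex, the bags containing it form a connected subtree. Here vertex c appears in no bag, so the decomposition is invalid.

No — vertex c appears in no bag.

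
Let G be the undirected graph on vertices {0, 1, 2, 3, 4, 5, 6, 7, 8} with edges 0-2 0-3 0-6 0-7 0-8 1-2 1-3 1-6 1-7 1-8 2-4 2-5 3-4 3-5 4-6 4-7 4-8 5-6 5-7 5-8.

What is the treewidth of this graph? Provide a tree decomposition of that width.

Treewidth 4.
One such decomposition:
Bags: B1 = {0, 1, 4, 5, 7}  B2 = {0, 1, 3, 4, 5}  B3 = {0, 1, 4, 5, 6}  B4 = {0, 1, 2, 4, 5}  B5 = {0, 1, 4, 5, 8}
Tree: B1–B2, B2–B3, B3–B4, B4–B5

Each bag holds 5 vertices, so the decomposition has width 4, which upper-bounds the treewidth. For the lower bound: the 5 vertex sets {0,7}, {3,4}, {5,6}, {1}, {2} are disjoint, each induces a connected subgraph, and every pair is joined by at least one edge of G. Contracting each set to a single vertex therefore yields K_{5} as a minor, and since treewidth is minor-monotone, tw(G) ≥ tw(K_{5}) = 4. The upper and lower bounds meet at 4, so that is the treewidth.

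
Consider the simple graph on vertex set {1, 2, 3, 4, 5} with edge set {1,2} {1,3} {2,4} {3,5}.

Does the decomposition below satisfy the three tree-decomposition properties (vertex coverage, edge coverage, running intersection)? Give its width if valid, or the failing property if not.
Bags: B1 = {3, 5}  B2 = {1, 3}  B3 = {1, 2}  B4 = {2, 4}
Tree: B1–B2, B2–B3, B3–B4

Every vertex of G appears in some bag (union = {1, 2, 3, 4, 5}); every edge is covered by a bag; and for each vertex v the set of bags containing v is connected in the bag tree. The decomposition is therefore valid. The largest bag has 2 vertices, so the width is 1.

Yes; width 1.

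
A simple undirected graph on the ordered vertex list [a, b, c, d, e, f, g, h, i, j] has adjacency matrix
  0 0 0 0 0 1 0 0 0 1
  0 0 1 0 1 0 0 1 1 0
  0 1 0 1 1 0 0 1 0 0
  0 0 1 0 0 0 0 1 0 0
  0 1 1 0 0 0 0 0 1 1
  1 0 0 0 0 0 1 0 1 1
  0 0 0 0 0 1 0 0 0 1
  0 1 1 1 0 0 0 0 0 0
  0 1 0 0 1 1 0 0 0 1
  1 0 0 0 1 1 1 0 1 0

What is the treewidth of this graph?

2

A width-2 tree decomposition is:
Bags: B1 = {e, i, j}  B2 = {f, i, j}  B3 = {b, e, i}  B4 = {a, f, j}  B5 = {b, c, e}  B6 = {b, c, h}  B7 = {f, g, j}  B8 = {c, d, h}
Tree: B1–B2, B1–B3, B2–B4, B3–B5, B5–B6, B2–B7, B6–B8
Every bag has size at most 3, so the width is 3 − 1 = 2 and tw(G) ≤ 2. For the lower bound, the 3 vertices {c, d, h} are pairwise adjacent, and any tree decomposition puts a clique entirely inside one bag — forcing width ≥ 2. Hence tw(G) = 2 exactly.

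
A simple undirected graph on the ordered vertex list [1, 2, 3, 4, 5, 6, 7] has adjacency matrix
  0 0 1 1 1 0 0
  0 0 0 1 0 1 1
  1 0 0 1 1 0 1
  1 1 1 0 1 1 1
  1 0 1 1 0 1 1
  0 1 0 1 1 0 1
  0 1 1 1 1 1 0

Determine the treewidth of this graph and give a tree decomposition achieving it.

Treewidth 3.
One such decomposition:
Bags: B1 = {3, 4, 5, 7}  B2 = {4, 5, 6, 7}  B3 = {1, 3, 4, 5}  B4 = {2, 4, 6, 7}
Tree: B1–B2, B1–B3, B2–B4

Every bag has size at most 4, so the width is 4 − 1 = 3 and tw(G) ≤ 3. On the other hand G contains the 4-clique {2, 4, 6, 7}. A clique must lie in a single bag of any decomposition, so no decomposition can have width below 3. The upper and lower bounds meet at 3, so that is the treewidth.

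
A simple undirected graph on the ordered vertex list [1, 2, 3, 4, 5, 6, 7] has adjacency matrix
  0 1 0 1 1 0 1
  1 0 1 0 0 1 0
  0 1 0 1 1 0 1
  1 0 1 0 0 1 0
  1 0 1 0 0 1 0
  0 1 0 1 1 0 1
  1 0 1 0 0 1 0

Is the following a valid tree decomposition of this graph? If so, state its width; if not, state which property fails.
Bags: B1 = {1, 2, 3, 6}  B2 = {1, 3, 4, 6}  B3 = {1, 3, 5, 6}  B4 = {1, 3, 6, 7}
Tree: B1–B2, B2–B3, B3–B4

Checking the three conditions: (i) the bags cover all of {1, 2, 3, 4, 5, 6, 7}; (ii) for each edge, some bag contains both endpoints; (iii) the bags containing any fixed vertex form a subtree. All hold, so the decomposition is valid with width 4 − 1 = 3.

Yes; width 3.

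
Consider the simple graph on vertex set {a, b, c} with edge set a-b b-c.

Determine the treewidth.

1

A width-1 tree decomposition is:
Bags: B1 = {a, b}  B2 = {b, c}
Tree: B1–B2
Each bag holds 2 vertices, so the decomposition has width 1, which upper-bounds the treewidth. G has an edge, so its treewidth is at least 1. Hence tw(G) = 1 exactly.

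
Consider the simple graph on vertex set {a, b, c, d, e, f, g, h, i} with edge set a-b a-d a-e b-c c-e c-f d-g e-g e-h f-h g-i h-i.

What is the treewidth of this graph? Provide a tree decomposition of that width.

Every bag has size at most 4, so the width is 4 − 1 = 3 and tw(G) ≤ 3. For the lower bound: the 4 vertex sets {d,g,i}, {a}, {e}, {b,c,f,h} are disjoint, each induces a connected subgraph, and every pair is joined by at least one edge of G. Contracting each set to a single vertex therefore yields K_{4} as a minor, and since treewidth is minor-monotone, tw(G) ≥ tw(K_{4}) = 3. Therefore the treewidth is 3.

Treewidth 3.
One such decomposition:
Bags: B1 = {a, d, g, i}  B2 = {a, e, g, i}  B3 = {a, e, h, i}  B4 = {a, b, e, h}  B5 = {b, c, e, h}  B6 = {b, c, f, h}
Tree: B1–B2, B2–B3, B3–B4, B4–B5, B5–B6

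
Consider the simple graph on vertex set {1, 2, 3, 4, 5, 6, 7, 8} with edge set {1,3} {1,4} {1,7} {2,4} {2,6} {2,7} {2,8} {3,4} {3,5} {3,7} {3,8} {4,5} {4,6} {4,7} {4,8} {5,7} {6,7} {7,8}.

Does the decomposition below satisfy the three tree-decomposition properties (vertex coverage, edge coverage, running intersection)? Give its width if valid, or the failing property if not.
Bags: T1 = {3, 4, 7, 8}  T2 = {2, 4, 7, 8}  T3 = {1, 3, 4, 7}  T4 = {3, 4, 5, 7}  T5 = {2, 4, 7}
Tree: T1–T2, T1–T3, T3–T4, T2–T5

No — vertex 6 appears in no bag.

A tree decomposition must satisfy three properties: every vertex lies in some bag; for every edge, both endpoints lie together in some bag; and for every vertex, the bags containing it form a connected subtree. Here vertex 6 appears in no bag, so the decomposition is invalid.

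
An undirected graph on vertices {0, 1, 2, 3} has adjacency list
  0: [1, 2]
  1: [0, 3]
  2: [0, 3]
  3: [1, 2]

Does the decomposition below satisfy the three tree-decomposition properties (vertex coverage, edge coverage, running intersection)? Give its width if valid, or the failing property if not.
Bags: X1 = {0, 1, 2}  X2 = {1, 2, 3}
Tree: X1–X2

Checking the three conditions: (i) the bags cover all of {0, 1, 2, 3}; (ii) for each edge, some bag contains both endpoints; (iii) the bags containing any fixed vertex form a subtree. All hold, so the decomposition is valid with width 3 − 1 = 2.

Yes; width 2.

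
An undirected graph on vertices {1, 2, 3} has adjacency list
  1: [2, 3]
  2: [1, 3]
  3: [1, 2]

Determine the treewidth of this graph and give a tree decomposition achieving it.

Treewidth 2.
One optimal decomposition is:
Bags: B1 = {1, 2, 3}
Tree: (single bag)

With just one bag of size 3, the width is 3 − 1 = 2, so tw(G) ≤ 2. For the lower bound, the 3 vertices {1, 2, 3} are pairwise adjacent, and any tree decomposition puts a clique entirely inside one bag — forcing width ≥ 2. Hence tw(G) = 2 exactly.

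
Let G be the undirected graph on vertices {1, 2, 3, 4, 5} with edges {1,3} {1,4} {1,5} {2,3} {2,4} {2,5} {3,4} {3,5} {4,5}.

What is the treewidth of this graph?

A width-3 tree decomposition is:
Bags: B1 = {1, 3, 4, 5}  B2 = {2, 3, 4, 5}
Tree: B1–B2
Each bag holds 4 vertices, so the decomposition has width 3, which upper-bounds the treewidth. On the other hand G contains the 4-clique {1, 3, 4, 5}. A clique must lie in a single bag of any decomposition, so no decomposition can have width below 3. Combining the bounds, tw(G) = 3.

3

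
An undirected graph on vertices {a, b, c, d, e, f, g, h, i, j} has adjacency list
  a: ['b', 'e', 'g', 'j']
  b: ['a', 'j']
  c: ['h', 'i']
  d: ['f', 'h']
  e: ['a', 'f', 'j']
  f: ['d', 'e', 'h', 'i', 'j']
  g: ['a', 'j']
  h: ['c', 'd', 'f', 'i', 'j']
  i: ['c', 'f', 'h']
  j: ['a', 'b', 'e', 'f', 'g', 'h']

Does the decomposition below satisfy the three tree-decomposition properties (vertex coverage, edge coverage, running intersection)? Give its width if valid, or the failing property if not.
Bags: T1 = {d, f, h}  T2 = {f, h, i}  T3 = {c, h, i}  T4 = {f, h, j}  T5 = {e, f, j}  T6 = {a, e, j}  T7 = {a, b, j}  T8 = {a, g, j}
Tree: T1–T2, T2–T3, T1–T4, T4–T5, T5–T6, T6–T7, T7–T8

Yes; width 2.

Vertex coverage: the bags together contain {a, b, c, d, e, f, g, h, i, j}, the full vertex set. Edge coverage: each edge of G has both endpoints in at least one bag. Running intersection: for every vertex, the bags containing it form a connected subtree. All three properties hold, so this is a valid tree decomposition of width max|bag| − 1 = 2, and hence tw(G) ≤ 2.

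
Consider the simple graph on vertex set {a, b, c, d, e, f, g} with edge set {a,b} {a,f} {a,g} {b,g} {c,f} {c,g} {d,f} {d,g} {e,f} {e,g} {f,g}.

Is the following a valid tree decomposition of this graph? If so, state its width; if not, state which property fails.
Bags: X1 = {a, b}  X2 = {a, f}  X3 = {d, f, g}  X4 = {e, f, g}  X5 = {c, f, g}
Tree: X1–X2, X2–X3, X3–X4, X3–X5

A tree decomposition must satisfy three properties: every vertex lies in some bag; for every edge, both endpoints lie together in some bag; and for every vertex, the bags containing it form a connected subtree. Here edge (g,a) lies in no bag, so the decomposition is invalid.

No — edge (g,a) lies in no bag.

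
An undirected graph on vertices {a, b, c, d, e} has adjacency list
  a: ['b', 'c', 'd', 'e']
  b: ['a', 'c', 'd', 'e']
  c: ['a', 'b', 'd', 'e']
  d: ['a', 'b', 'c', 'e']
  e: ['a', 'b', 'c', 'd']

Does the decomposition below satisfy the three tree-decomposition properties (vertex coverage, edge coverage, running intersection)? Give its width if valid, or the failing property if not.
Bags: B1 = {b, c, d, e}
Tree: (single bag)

No — vertex a appears in no bag.

A tree decomposition must satisfy three properties: every vertex lies in some bag; for every edge, both endpoints lie together in some bag; and for every vertex, the bags containing it form a connected subtree. Here vertex a appears in no bag, so the decomposition is invalid.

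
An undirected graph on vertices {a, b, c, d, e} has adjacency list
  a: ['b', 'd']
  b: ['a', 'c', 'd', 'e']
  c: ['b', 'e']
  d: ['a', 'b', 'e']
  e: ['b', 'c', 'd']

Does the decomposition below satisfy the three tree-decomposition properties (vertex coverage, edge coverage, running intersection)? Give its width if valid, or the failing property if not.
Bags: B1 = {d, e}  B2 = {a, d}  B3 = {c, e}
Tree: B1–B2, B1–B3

No — vertex b appears in no bag.

A tree decomposition must satisfy three properties: every vertex lies in some bag; for every edge, both endpoints lie together in some bag; and for every vertex, the bags containing it form a connected subtree. Here vertex b appears in no bag, so the decomposition is invalid.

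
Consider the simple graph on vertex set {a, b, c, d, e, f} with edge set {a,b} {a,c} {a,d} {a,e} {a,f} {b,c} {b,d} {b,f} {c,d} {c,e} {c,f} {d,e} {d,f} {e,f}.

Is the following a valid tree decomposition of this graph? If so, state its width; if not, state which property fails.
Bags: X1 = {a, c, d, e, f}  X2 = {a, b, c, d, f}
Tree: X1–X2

Yes; width 4.

Vertex coverage: the bags together contain {a, b, c, d, e, f}, the full vertex set. Edge coverage: each edge of G has both endpoints in at least one bag. Running intersection: for every vertex, the bags containing it form a connected subtree. All three properties hold, so this is a valid tree decomposition of width max|bag| − 1 = 4, and hence tw(G) ≤ 4.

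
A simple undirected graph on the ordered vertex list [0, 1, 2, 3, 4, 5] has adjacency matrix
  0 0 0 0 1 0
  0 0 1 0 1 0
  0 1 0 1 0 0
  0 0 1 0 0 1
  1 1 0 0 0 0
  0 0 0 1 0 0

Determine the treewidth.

A width-1 tree decomposition is:
Bags: B1 = {3, 5}  B2 = {2, 3}  B3 = {1, 2}  B4 = {1, 4}  B5 = {0, 4}
Tree: B1–B2, B2–B3, B3–B4, B4–B5
The largest bag has 2 vertices, giving width 1; this decomposition certifies tw(G) ≤ 1. Any graph with an edge has treewidth ≥ 1, and G has the edge 5–3. Combining the bounds, tw(G) = 1.

1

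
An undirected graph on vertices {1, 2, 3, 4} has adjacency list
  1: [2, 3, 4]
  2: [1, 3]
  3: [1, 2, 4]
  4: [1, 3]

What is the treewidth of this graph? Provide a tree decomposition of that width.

Treewidth 2.
One such decomposition:
Bags: B1 = {1, 2, 3}  B2 = {1, 3, 4}
Tree: B1–B2

The largest bag has 3 vertices, giving width 2; this decomposition certifies tw(G) ≤ 2. Conversely, {1, 2, 3} is a clique of size 3, and the vertices of any clique must share a bag in every tree decomposition; so some bag has ≥ 3 vertices and tw(G) ≥ 2. Combining the bounds, tw(G) = 2.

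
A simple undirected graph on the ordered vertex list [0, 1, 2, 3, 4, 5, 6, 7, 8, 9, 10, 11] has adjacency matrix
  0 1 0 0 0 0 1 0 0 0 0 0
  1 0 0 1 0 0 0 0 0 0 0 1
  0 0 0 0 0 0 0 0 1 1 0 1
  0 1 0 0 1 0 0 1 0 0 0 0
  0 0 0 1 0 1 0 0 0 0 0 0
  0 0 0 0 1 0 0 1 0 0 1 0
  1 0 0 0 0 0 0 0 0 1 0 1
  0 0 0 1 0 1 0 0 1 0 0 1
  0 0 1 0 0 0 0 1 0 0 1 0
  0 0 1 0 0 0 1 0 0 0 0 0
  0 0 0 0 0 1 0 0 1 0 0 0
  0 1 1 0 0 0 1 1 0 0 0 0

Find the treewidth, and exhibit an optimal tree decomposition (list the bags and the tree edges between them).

Treewidth 3.
One optimal decomposition is:
Bags: B1 = {0, 2, 6, 9}  B2 = {0, 2, 6, 11}  B3 = {0, 1, 2, 11}  B4 = {1, 2, 8, 11}  B5 = {1, 7, 8, 11}  B6 = {1, 3, 7, 8}  B7 = {3, 7, 8, 10}  B8 = {3, 5, 7, 10}  B9 = {3, 4, 5, 10}
Tree: B1–B2, B2–B3, B3–B4, B4–B5, B5–B6, B6–B7, B7–B8, B8–B9

Every bag has size at most 4, so the width is 4 − 1 = 3 and tw(G) ≤ 3. For the lower bound: the 4 vertex sets {0,6,9}, {2}, {11}, {1,3,7,8} are disjoint, each induces a connected subgraph, and every pair is joined by at least one edge of G. Contracting each set to a single vertex therefore yields K_{4} as a minor, and since treewidth is minor-monotone, tw(G) ≥ tw(K_{4}) = 3. Therefore the treewidth is 3.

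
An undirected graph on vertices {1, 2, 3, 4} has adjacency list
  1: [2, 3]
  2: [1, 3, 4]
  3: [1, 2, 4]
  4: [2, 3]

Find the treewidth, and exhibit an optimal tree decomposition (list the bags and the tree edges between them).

Each bag holds 3 vertices, so the decomposition has width 2, which upper-bounds the treewidth. On the other hand G contains the 3-clique {1, 2, 3}. A clique must lie in a single bag of any decomposition, so no decomposition can have width below 2. Hence tw(G) = 2 exactly.

Treewidth 2.
One optimal decomposition is:
Bags: B1 = {2, 3, 4}  B2 = {1, 2, 3}
Tree: B1–B2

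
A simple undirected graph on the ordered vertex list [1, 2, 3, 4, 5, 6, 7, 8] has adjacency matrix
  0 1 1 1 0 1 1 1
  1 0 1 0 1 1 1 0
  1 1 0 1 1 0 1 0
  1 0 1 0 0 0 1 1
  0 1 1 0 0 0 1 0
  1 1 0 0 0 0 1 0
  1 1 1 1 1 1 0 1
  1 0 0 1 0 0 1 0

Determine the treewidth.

3

A width-3 tree decomposition is:
Bags: B1 = {1, 3, 4, 7}  B2 = {1, 2, 3, 7}  B3 = {1, 2, 6, 7}  B4 = {2, 3, 5, 7}  B5 = {1, 4, 7, 8}
Tree: B1–B2, B2–B3, B2–B4, B1–B5
Each bag holds 4 vertices, so the decomposition has width 3, which upper-bounds the treewidth. For the lower bound, the 4 vertices {1, 4, 7, 8} are pairwise adjacent, and any tree decomposition puts a clique entirely inside one bag — forcing width ≥ 3. Hence tw(G) = 3 exactly.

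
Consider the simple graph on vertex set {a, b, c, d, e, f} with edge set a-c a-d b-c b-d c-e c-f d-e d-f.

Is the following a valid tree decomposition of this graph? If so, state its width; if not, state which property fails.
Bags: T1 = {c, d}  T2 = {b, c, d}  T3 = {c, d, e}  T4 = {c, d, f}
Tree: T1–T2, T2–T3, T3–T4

No — vertex a appears in no bag.

A tree decomposition must satisfy three properties: every vertex lies in some bag; for every edge, both endpoints lie together in some bag; and for every vertex, the bags containing it form a connected subtree. Here vertex a appears in no bag, so the decomposition is invalid.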